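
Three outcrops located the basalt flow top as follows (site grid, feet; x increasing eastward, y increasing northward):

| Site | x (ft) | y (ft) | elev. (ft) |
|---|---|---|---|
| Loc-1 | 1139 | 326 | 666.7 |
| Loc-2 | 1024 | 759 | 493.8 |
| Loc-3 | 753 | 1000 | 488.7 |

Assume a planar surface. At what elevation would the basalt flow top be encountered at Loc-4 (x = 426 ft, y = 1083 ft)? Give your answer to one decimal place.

Let the plane be z = a·x + b·y + c.
Loc-2−Loc-1: −115a + 433b = −172.9;  Loc-3−Loc-1: −386a + 674b = −178.
Solving gives a = −0.440271, b = −0.516238.
Then c = 666.7 − a·1139 − b·326 = 1336.46.
At (426, 1083): z = −187.6 − 559.1 + 1336.46 = 589.8 ft.

589.8 ft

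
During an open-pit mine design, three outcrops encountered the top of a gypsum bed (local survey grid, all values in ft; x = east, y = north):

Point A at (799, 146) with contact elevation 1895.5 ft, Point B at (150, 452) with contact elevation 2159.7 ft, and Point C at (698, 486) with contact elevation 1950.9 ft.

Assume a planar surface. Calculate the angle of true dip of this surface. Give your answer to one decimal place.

Let the plane be z = a·x + b·y + c.
Point B−Point A: −649a + 306b = 264.2;  Point C−Point A: −101a + 340b = 55.4.
Solving gives a = −0.38405, b = 0.04885.
Gradient magnitude |∇z| = √(a² + b²) = √(0.14750 + 0.00239) = 0.38715.
True dip = arctan(0.38715) = 21.2°, dipping toward E (azimuth ≈ 097°).

21.2°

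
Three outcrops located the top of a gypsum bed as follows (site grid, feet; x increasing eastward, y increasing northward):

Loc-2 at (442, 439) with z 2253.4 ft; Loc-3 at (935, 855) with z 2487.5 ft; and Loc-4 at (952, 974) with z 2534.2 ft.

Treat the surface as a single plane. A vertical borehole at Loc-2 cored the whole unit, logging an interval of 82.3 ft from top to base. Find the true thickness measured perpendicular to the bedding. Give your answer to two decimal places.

76.32 ft

Let the plane be z = a·x + b·y + c.
Loc-3−Loc-2: 493a + 416b = 234.1;  Loc-4−Loc-2: 510a + 535b = 280.8.
Solving gives a = 0.16340, b = 0.36909.
|∇z| = √(a²+b²) = 0.40365, so dip δ = arctan(0.40365) = 21.98°.
True thickness = vertical thickness × cos δ = 82.3 × cos 21.98° = 76.32 ft.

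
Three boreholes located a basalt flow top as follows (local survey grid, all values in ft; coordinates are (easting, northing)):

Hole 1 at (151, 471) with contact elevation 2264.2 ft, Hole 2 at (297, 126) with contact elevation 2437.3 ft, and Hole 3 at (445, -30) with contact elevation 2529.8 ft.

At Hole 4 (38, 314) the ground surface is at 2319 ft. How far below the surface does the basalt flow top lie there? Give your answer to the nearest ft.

Two edge vectors: Hole 1→Hole 2 = (146, -345, 173.1), Hole 1→Hole 3 = (294, -501, 265.6).
Normal n = (Hole 1→Hole 2) × (Hole 1→Hole 3) = (-4908.9, 12113.8, 28284).
So ∂z/∂E = −n_x/n_z = 0.17356 and ∂z/∂N = −n_y/n_z = −0.42829.
Intercept c from Hole 1: 2264.2 − 26.21 + 201.73 = 2439.72.
At (38, 314): z_contact = 6.6 − 134.5 + 2439.72 = 2311.8 ft.
Depth below ground = 2319 − 2311.8 = 7 ft.

7 ft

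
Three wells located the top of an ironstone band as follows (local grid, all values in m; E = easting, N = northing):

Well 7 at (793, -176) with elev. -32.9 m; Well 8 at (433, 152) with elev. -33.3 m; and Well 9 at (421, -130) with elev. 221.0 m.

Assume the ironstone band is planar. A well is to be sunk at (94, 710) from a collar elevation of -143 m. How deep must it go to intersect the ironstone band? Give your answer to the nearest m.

Let the plane be z = a·E + b·N + c.
Well 8−Well 7: −360a + 328b = −0.4;  Well 9−Well 7: −372a + 46b = 253.9.
Solving gives a = −0.78988, b = −0.86816.
Then c = -32.9 − a·793 − b·-176 = 440.68.
At (94, 710): z_contact = −74.2 − 616.4 + 440.68 = -250.0 m.
Depth below ground = -143 − (-250.0) = 107 m.

107 m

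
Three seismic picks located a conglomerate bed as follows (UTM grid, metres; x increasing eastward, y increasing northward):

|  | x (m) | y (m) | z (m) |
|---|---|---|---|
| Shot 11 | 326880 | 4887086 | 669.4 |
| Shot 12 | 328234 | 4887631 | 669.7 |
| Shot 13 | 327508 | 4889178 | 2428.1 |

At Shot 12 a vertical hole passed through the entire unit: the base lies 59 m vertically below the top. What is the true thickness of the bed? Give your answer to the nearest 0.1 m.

Two edge vectors: Shot 11→Shot 12 = (1354, 545, 0.3), Shot 11→Shot 13 = (628, 2092, 1758.7).
Normal n = (Shot 11→Shot 12) × (Shot 11→Shot 13) = (957863.9, -2381091.4, 2490308).
So ∂z/∂x = −n_x/n_z = −0.38464 and ∂z/∂y = −n_y/n_z = 0.95614.
|∇z| = √(a²+b²) = 1.03061, so dip δ = arctan(1.03061) = 45.86°.
True thickness = vertical thickness × cos δ = 59 × cos 45.86° = 41.1 m.

41.1 m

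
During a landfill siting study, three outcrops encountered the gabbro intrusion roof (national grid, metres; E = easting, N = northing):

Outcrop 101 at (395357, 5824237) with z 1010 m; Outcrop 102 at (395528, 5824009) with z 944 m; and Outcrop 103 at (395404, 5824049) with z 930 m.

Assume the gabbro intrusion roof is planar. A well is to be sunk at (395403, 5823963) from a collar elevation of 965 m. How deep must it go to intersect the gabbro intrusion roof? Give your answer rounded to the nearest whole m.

78 m

Let the plane be z = a·E + b·N + c.
Outcrop 102−Outcrop 101: 171a − 228b = −66;  Outcrop 103−Outcrop 101: 47a − 188b = −80.
Solving gives a = 0.27211646, b = 0.49356103.
Then c = 1010 − a·395357 − b·5824237 = −2981189.56.
At (395403, 5823963): z_contact = 107595.7 + 2874481.2 − 2981189.56 = 887.3 m.
Depth below ground = 965 − 887.3 = 78 m.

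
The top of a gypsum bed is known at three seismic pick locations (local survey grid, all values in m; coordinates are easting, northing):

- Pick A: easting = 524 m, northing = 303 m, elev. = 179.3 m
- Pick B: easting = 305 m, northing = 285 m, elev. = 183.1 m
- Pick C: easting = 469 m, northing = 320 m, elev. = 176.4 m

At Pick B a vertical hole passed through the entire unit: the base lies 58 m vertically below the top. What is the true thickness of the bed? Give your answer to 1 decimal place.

Two edge vectors: Pick A→Pick B = (-219, -18, 3.8), Pick A→Pick C = (-55, 17, -2.9).
Normal n = (Pick A→Pick B) × (Pick A→Pick C) = (-12.4, -844.1, -4713).
So ∂z/∂easting = −n_x/n_z = −0.00263 and ∂z/∂northing = −n_y/n_z = −0.17910.
|∇z| = √(a²+b²) = 0.17912, so dip δ = arctan(0.17912) = 10.16°.
True thickness = vertical thickness × cos δ = 58 × cos 10.16° = 57.1 m.

57.1 m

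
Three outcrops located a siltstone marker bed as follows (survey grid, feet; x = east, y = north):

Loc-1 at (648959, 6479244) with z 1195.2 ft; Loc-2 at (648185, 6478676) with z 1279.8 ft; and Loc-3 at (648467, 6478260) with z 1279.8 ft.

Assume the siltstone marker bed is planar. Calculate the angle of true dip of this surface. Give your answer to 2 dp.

Two edge vectors: Loc-1→Loc-2 = (-774, -568, 84.6), Loc-1→Loc-3 = (-492, -984, 84.6).
Normal n = (Loc-1→Loc-2) × (Loc-1→Loc-3) = (35193.6, 23857.2, 482160).
So ∂z/∂x = −n_x/n_z = −0.07299 and ∂z/∂y = −n_y/n_z = −0.04948.
Gradient magnitude |∇z| = √(a² + b²) = √(0.00533 + 0.00245) = 0.08818.
True dip = arctan(0.08818) = 5.04°, dipping toward NE (azimuth ≈ 056°).

5.04°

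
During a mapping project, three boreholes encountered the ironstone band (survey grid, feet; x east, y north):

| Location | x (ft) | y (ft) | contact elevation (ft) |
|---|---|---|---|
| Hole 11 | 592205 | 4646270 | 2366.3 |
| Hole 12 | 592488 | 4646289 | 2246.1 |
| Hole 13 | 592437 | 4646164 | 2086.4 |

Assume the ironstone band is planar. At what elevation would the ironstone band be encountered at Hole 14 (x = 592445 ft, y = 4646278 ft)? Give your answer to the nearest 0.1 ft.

Let the plane be z = a·x + b·y + c.
Hole 12−Hole 11: 283a + 19b = −120.2;  Hole 13−Hole 11: 232a − 106b = −279.9.
Solving gives a = −0.524888101, b = 1.491754345.
Then c = 2366.3 − a·592205 − b·4646270 = −6617885.80.
At (592445, 4646278): z = −310967.3 + 6931105.4 − 6617885.80 = 2252.3 ft.

2252.3 ft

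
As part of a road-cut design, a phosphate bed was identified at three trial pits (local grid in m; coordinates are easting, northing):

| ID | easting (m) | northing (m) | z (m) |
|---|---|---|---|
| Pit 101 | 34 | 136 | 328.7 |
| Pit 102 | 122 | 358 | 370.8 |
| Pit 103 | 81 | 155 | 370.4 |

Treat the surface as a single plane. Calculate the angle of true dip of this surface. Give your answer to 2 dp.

44.55°

Two edge vectors: Pit 101→Pit 102 = (88, 222, 42.1), Pit 101→Pit 103 = (47, 19, 41.7).
Normal n = (Pit 101→Pit 102) × (Pit 101→Pit 103) = (8457.5, -1690.9, -8762).
So ∂z/∂easting = −n_x/n_z = 0.96525 and ∂z/∂northing = −n_y/n_z = −0.19298.
Gradient magnitude |∇z| = √(a² + b²) = √(0.93170 + 0.03724) = 0.98435.
True dip = arctan(0.98435) = 44.55°, dipping toward WNW (azimuth ≈ 281°).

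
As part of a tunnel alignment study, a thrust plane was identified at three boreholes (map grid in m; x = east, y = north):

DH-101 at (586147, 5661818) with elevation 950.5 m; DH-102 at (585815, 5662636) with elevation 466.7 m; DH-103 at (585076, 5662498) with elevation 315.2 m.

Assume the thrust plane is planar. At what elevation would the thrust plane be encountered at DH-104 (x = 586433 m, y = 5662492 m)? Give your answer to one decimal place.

Two edge vectors: DH-101→DH-102 = (-332, 818, -483.8), DH-101→DH-103 = (-1071, 680, -635.3).
Normal n = (DH-101→DH-102) × (DH-101→DH-103) = (-190691.4, 307230.2, 650318).
So ∂z/∂x = −n_x/n_z = 0.293227928 and ∂z/∂y = −n_y/n_z = −0.472430719.
Intercept c from DH-101: 950.5 − 171874.67 + 2674816.75 = 2503892.58.
At (586433, 5662492): z = 171958.5 − 2675135.2 + 2503892.58 = 715.9 m.

715.9 m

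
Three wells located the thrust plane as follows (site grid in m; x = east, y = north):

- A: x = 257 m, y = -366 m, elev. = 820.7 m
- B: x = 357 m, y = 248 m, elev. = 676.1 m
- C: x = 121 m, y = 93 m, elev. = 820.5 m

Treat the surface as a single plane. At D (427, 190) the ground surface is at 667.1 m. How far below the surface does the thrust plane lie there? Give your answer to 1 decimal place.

Let the plane be z = a·x + b·y + c.
B−A: 100a + 614b = −144.6;  C−A: −136a + 459b = −0.2.
Solving gives a = −0.51195, b = −0.15213.
Then c = 820.7 − a·257 − b·-366 = 896.59.
At (427, 190): z_contact = −218.60 − 28.90 + 896.59 = 649.09 m.
Depth below ground = 667.1 − 649.09 = 18.0 m.

18.0 m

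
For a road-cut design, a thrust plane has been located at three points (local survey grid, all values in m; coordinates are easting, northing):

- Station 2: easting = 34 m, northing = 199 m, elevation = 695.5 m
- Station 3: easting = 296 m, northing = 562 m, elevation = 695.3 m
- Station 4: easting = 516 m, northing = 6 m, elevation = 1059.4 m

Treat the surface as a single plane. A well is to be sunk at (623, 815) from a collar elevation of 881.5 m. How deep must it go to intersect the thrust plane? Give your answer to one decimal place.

101.8 m

Two edge vectors: Station 2→Station 3 = (262, 363, -0.2), Station 2→Station 4 = (482, -193, 363.9).
Normal n = (Station 2→Station 3) × (Station 2→Station 4) = (132057.1, -95438.2, -225532).
So ∂z/∂easting = −n_x/n_z = 0.58554 and ∂z/∂northing = −n_y/n_z = −0.42317.
Intercept c from Station 2: 695.5 − 19.91 + 84.21 = 759.80.
At (623, 815): z_contact = 364.79 − 344.88 + 759.80 = 779.71 m.
Depth below ground = 881.5 − 779.71 = 101.8 m.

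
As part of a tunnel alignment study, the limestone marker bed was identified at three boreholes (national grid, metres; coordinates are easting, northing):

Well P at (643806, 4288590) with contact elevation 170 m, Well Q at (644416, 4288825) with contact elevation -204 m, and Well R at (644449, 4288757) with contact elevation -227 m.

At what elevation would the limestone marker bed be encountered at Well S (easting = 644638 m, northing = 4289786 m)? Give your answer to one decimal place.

Two edge vectors: Well P→Well Q = (610, 235, -374), Well P→Well R = (643, 167, -397).
Normal n = (Well P→Well Q) × (Well P→Well R) = (-30837, 1688, -49235).
So ∂z/∂easting = −n_x/n_z = −0.626322738 and ∂z/∂northing = −n_y/n_z = 0.034284554.
Intercept c from Well P: 170 + 403230.34 − 147032.39 = 256367.94.
At (644638, 4289786): z = −403751.4 + 147073.4 + 256367.94 = -310.1 m.

-310.1 m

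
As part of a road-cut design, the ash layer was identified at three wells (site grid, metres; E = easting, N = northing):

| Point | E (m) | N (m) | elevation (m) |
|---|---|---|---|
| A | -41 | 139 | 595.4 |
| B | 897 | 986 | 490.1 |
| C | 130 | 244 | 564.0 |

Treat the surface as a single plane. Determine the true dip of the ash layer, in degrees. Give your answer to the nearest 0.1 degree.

22.6°

Two edge vectors: A→B = (938, 847, -105.3), A→C = (171, 105, -31.4).
Normal n = (A→B) × (A→C) = (-15539.3, 11446.9, -46347).
So ∂z/∂E = −n_x/n_z = −0.33528 and ∂z/∂N = −n_y/n_z = 0.24698.
Gradient magnitude |∇z| = √(a² + b²) = √(0.11241 + 0.06100) = 0.41643.
True dip = arctan(0.41643) = 22.6°, dipping toward SE (azimuth ≈ 126°).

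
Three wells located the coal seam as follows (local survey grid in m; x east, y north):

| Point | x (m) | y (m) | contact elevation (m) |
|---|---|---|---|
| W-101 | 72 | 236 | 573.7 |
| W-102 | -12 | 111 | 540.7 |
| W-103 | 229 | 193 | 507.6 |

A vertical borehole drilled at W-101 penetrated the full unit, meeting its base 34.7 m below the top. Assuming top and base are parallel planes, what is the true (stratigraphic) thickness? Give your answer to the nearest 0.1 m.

Let the plane be z = a·x + b·y + c.
W-102−W-101: −84a − 125b = −33;  W-103−W-101: 157a − 43b = −66.1.
Solving gives a = −0.29451, b = 0.46191.
|∇z| = √(a²+b²) = 0.54781, so dip δ = arctan(0.54781) = 28.71°.
True thickness = vertical thickness × cos δ = 34.7 × cos 28.71° = 30.4 m.

30.4 m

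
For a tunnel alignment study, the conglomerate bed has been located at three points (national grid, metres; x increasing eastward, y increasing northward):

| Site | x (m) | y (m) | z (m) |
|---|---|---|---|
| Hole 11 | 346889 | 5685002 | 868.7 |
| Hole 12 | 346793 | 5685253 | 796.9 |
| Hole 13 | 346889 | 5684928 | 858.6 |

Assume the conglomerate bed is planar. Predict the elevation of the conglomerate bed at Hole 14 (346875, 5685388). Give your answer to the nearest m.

Let the plane be z = a·x + b·y + c.
Hole 12−Hole 11: −96a + 251b = −71.8;  Hole 13−Hole 11: 0a − 74b = −10.1.
Solving gives a = 1.10477196, b = 0.13648649.
Then c = 868.7 − a·346889 − b·5685002 = −1158290.49.
At (346875, 5685388): z = 383217.8 + 775978.6 − 1158290.49 = 905.9 m.

906 m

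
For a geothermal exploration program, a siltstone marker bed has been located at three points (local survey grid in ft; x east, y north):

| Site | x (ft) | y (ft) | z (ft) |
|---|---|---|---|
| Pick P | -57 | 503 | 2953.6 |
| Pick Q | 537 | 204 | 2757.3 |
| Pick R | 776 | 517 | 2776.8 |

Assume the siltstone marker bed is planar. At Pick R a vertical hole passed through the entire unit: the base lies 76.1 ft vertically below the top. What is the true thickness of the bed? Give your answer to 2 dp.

Two edge vectors: Pick P→Pick Q = (594, -299, -196.3), Pick P→Pick R = (833, 14, -176.8).
Normal n = (Pick P→Pick Q) × (Pick P→Pick R) = (55611.4, -58498.7, 257383).
So ∂z/∂x = −n_x/n_z = −0.21606 and ∂z/∂y = −n_y/n_z = 0.22728.
|∇z| = √(a²+b²) = 0.31359, so dip δ = arctan(0.31359) = 17.41°.
True thickness = vertical thickness × cos δ = 76.1 × cos 17.41° = 72.61 ft.

72.61 ft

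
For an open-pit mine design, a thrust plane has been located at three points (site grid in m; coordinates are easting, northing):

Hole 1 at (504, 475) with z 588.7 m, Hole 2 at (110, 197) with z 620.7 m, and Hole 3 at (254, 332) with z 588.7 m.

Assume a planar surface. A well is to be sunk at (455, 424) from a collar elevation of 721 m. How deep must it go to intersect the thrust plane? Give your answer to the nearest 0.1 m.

Two edge vectors: Hole 1→Hole 2 = (-394, -278, 32), Hole 1→Hole 3 = (-250, -143, 0).
Normal n = (Hole 1→Hole 2) × (Hole 1→Hole 3) = (4576, -8000, -13158).
So ∂z/∂easting = −n_x/n_z = 0.34777 and ∂z/∂northing = −n_y/n_z = −0.60800.
Intercept c from Hole 1: 588.7 − 175.28 + 288.80 = 702.22.
At (455, 424): z_contact = 158.24 − 257.79 + 702.22 = 602.67 m.
Depth below ground = 721 − 602.67 = 118.3 m.

118.3 m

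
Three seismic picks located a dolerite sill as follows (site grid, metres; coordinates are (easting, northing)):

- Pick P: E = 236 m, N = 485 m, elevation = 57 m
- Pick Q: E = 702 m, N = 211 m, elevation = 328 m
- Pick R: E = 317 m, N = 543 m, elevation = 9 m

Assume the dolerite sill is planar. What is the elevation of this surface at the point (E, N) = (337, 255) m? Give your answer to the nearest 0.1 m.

Two edge vectors: Pick P→Pick Q = (466, -274, 271), Pick P→Pick R = (81, 58, -48).
Normal n = (Pick P→Pick Q) × (Pick P→Pick R) = (-2566, 44319, 49222).
So ∂z/∂E = −n_x/n_z = 0.05213 and ∂z/∂N = −n_y/n_z = −0.90039.
Intercept c from Pick P: 57 − 12.30 + 436.69 = 481.39.
At (337, 255): z = 17.6 − 229.6 + 481.39 = 269.4 m.

269.4 m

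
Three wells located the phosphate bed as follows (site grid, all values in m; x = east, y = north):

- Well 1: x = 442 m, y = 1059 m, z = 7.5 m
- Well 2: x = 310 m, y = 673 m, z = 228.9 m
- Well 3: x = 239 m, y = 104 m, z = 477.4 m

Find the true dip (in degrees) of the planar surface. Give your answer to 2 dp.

35.93°

Two edge vectors: Well 1→Well 2 = (-132, -386, 221.4), Well 1→Well 3 = (-203, -955, 469.9).
Normal n = (Well 1→Well 2) × (Well 1→Well 3) = (30055.6, 17082.6, 47702).
So ∂z/∂x = −n_x/n_z = −0.63007 and ∂z/∂y = −n_y/n_z = −0.35811.
Gradient magnitude |∇z| = √(a² + b²) = √(0.39699 + 0.12824) = 0.72473.
True dip = arctan(0.72473) = 35.93°, dipping toward ENE (azimuth ≈ 060°).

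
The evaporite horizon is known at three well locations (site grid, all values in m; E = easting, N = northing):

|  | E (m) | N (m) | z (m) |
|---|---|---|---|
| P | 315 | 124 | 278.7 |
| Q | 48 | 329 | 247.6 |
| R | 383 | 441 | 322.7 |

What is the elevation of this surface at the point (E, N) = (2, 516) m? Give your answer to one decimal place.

257.1 m

Two edge vectors: P→Q = (-267, 205, -31.1), P→R = (68, 317, 44).
Normal n = (P→Q) × (P→R) = (18878.7, 9633.2, -98579).
So ∂z/∂E = −n_x/n_z = 0.19151 and ∂z/∂N = −n_y/n_z = 0.09772.
Intercept c from P: 278.7 − 60.33 − 12.12 = 206.26.
At (2, 516): z = 0.4 + 50.4 + 206.26 = 257.1 m.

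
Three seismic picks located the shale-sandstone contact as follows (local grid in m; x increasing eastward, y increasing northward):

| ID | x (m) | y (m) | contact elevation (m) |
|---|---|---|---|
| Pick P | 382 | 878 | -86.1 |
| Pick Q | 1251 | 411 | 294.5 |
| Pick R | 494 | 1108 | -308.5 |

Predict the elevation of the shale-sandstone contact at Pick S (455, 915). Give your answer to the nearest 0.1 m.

-125.4 m

Let the plane be z = a·x + b·y + c.
Pick Q−Pick P: 869a − 467b = 380.6;  Pick R−Pick P: 112a + 230b = −222.4.
Solving gives a = −0.064728, b = −0.935437.
Then c = -86.1 − a·382 − b·878 = 759.94.
At (455, 915): z = −29.5 − 855.9 + 759.94 = -125.4 m.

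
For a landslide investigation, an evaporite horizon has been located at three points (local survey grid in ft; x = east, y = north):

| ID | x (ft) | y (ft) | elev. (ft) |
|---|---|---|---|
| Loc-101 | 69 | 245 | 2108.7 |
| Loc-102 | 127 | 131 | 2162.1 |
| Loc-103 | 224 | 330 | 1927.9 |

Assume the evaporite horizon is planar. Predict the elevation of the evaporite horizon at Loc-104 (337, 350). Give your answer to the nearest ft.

Two edge vectors: Loc-101→Loc-102 = (58, -114, 53.4), Loc-101→Loc-103 = (155, 85, -180.8).
Normal n = (Loc-101→Loc-102) × (Loc-101→Loc-103) = (16072.2, 18763.4, 22600).
So ∂z/∂x = −n_x/n_z = −0.71116 and ∂z/∂y = −n_y/n_z = −0.83024.
Intercept c from Loc-101: 2108.7 + 49.07 + 203.41 = 2361.18.
At (337, 350): z = −239.7 − 290.6 + 2361.18 = 1830.9 ft.

1831 ft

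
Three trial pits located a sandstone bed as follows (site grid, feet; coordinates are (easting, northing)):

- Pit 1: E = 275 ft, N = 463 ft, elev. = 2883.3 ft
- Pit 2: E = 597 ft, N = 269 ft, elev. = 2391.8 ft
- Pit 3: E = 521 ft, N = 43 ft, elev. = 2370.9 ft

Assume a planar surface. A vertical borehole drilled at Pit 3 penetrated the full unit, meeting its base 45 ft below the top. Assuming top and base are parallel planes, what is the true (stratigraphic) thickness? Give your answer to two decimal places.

Let the plane be z = a·E + b·N + c.
Pit 2−Pit 1: 322a − 194b = −491.5;  Pit 3−Pit 1: 246a − 420b = −512.4.
Solving gives a = −1.22291, b = 0.50372.
|∇z| = √(a²+b²) = 1.32259, so dip δ = arctan(1.32259) = 52.91°.
True thickness = vertical thickness × cos δ = 45 × cos 52.91° = 27.14 ft.

27.14 ft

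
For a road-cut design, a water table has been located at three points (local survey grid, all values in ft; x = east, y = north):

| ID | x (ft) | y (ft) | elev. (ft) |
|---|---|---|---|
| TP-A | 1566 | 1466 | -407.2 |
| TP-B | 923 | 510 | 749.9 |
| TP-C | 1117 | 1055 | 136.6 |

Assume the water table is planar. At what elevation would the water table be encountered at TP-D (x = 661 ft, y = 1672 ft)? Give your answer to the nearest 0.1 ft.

-376.3 ft

Two edge vectors: TP-A→TP-B = (-643, -956, 1157.1), TP-A→TP-C = (-449, -411, 543.8).
Normal n = (TP-A→TP-B) × (TP-A→TP-C) = (-44304.7, -169874.5, -164971).
So ∂z/∂x = −n_x/n_z = −0.268561 and ∂z/∂y = −n_y/n_z = −1.029723.
Intercept c from TP-A: -407.2 + 420.57 + 1509.57 = 1522.94.
At (661, 1672): z = −177.5 − 1721.7 + 1522.94 = -376.3 ft.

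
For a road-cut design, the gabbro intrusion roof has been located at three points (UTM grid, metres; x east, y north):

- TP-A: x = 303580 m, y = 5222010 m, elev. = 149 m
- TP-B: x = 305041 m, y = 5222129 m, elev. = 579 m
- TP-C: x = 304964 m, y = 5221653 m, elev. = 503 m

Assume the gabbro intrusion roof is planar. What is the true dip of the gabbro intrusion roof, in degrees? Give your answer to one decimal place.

Two edge vectors: TP-A→TP-B = (1461, 119, 430), TP-A→TP-C = (1384, -357, 354).
Normal n = (TP-A→TP-B) × (TP-A→TP-C) = (195636, 77926, -686273).
So ∂z/∂x = −n_x/n_z = 0.28507 and ∂z/∂y = −n_y/n_z = 0.11355.
Gradient magnitude |∇z| = √(a² + b²) = √(0.08127 + 0.01289) = 0.30685.
True dip = arctan(0.30685) = 17.1°, dipping toward WSW (azimuth ≈ 248°).

17.1°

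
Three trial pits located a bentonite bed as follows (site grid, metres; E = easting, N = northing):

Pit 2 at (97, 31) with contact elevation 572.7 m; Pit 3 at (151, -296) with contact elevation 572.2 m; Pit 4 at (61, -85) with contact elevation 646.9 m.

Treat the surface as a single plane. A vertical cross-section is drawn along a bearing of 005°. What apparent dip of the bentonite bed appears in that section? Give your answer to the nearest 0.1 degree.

Two edge vectors: Pit 2→Pit 3 = (54, -327, -0.5), Pit 2→Pit 4 = (-36, -116, 74.2).
Normal n = (Pit 2→Pit 3) × (Pit 2→Pit 4) = (-24321.4, -3988.8, -18036).
So ∂z/∂E = −n_x/n_z = −1.34849 and ∂z/∂N = −n_y/n_z = −0.22116.
Unit vector along 005° is (sin 5°, cos 5°) = (0.0872, 0.9962).
Slope in that direction = a·(0.0872) + b·(0.9962) = −0.33784.
Apparent dip = arctan|0.33784| = 18.7° (true dip is 53.8°, so apparent ≤ true as expected).

18.7°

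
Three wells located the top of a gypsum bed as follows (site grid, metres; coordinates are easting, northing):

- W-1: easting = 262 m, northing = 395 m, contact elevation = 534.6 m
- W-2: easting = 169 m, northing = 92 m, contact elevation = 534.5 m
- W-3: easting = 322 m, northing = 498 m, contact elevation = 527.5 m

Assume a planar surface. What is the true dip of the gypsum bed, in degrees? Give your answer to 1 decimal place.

14.7°

Let the plane be z = a·easting + b·northing + c.
W-2−W-1: −93a − 303b = −0.1;  W-3−W-1: 60a + 103b = −7.1.
Solving gives a = −0.25132, b = 0.07747.
Gradient magnitude |∇z| = √(a² + b²) = √(0.06316 + 0.00600) = 0.26299.
True dip = arctan(0.26299) = 14.7°, dipping toward ESE (azimuth ≈ 107°).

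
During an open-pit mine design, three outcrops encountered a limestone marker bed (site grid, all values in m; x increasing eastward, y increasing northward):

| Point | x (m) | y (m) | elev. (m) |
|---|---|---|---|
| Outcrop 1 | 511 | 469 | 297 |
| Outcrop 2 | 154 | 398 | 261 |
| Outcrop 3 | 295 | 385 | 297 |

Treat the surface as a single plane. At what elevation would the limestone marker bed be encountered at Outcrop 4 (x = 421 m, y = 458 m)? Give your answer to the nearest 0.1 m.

Let the plane be z = a·x + b·y + c.
Outcrop 2−Outcrop 1: −357a − 71b = −36;  Outcrop 3−Outcrop 1: −216a − 84b = 0.
Solving gives a = 0.20639, b = −0.53071.
Then c = 297 − a·511 − b·469 = 440.44.
At (421, 458): z = 86.9 − 243.1 + 440.44 = 284.3 m.

284.3 m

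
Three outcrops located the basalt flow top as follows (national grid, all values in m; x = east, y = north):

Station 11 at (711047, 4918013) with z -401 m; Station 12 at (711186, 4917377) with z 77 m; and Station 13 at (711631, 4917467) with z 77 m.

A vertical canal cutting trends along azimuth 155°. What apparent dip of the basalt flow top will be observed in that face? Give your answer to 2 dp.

Two edge vectors: Station 11→Station 12 = (139, -636, 478), Station 11→Station 13 = (584, -546, 478).
Normal n = (Station 11→Station 12) × (Station 11→Station 13) = (-43020, 212710, 295530).
So ∂z/∂x = −n_x/n_z = 0.14557 and ∂z/∂y = −n_y/n_z = −0.71976.
Unit vector along 155° is (sin 155°, cos 155°) = (0.4226, -0.9063).
Slope in that direction = a·(0.4226) + b·(-0.9063) = 0.71384.
Apparent dip = arctan|0.71384| = 35.52° (true dip is 36.3°, so apparent ≤ true as expected).

35.52°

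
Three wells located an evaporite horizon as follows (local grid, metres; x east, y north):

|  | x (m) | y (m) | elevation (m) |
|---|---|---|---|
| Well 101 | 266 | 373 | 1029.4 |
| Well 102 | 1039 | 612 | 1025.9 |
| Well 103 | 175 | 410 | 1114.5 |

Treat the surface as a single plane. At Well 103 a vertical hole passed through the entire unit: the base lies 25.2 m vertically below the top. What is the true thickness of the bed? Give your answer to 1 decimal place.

14.9 m

Two edge vectors: Well 101→Well 102 = (773, 239, -3.5), Well 101→Well 103 = (-91, 37, 85.1).
Normal n = (Well 101→Well 102) × (Well 101→Well 103) = (20468.4, -65463.8, 50350).
So ∂z/∂x = −n_x/n_z = −0.40652 and ∂z/∂y = −n_y/n_z = 1.30017.
|∇z| = √(a²+b²) = 1.36225, so dip δ = arctan(1.36225) = 53.72°.
True thickness = vertical thickness × cos δ = 25.2 × cos 53.72° = 14.9 m.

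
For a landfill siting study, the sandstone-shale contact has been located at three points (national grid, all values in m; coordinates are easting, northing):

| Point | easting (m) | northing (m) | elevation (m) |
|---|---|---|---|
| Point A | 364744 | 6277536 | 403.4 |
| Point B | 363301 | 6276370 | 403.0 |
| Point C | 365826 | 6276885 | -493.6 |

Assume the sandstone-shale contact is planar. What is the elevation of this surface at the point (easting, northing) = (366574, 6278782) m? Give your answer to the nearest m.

267 m

Two edge vectors: Point A→Point B = (-1443, -1166, -0.4), Point A→Point C = (1082, -651, -897).
Normal n = (Point A→Point B) × (Point A→Point C) = (1045641.6, -1294803.8, 2201005).
So ∂z/∂easting = −n_x/n_z = −0.47507461 and ∂z/∂northing = −n_y/n_z = 0.58827845.
Intercept c from Point A: 403.4 + 173280.61 − 3692939.12 = −3519255.10.
At (366574, 6278782): z = −174150.0 + 3693672.1 − 3519255.10 = 267.0 m.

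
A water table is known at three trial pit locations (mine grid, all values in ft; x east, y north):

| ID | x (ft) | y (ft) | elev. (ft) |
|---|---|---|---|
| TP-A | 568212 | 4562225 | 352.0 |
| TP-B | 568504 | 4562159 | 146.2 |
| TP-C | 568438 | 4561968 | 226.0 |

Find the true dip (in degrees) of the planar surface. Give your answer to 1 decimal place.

37.2°

Let the plane be z = a·x + b·y + c.
TP-B−TP-A: 292a − 66b = −205.8;  TP-C−TP-A: 226a − 257b = −126.
Solving gives a = −0.74133, b = −0.16164.
Gradient magnitude |∇z| = √(a² + b²) = √(0.54957 + 0.02613) = 0.75874.
True dip = arctan(0.75874) = 37.2°, dipping toward ENE (azimuth ≈ 078°).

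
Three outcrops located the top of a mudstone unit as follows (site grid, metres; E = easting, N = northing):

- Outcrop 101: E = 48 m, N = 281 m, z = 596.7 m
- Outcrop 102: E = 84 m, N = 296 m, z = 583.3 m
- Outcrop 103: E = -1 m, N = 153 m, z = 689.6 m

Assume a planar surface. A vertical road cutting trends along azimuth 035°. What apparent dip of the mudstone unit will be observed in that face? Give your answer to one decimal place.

Let the plane be z = a·E + b·N + c.
Outcrop 102−Outcrop 101: 36a + 15b = −13.4;  Outcrop 103−Outcrop 101: −49a − 128b = 92.9.
Solving gives a = −0.08306, b = −0.69398.
Unit vector along 035° is (sin 35°, cos 35°) = (0.5736, 0.8192).
Slope in that direction = a·(0.5736) + b·(0.8192) = −0.61612.
Apparent dip = arctan|0.61612| = 31.6° (true dip is 35.0°, so apparent ≤ true as expected).

31.6°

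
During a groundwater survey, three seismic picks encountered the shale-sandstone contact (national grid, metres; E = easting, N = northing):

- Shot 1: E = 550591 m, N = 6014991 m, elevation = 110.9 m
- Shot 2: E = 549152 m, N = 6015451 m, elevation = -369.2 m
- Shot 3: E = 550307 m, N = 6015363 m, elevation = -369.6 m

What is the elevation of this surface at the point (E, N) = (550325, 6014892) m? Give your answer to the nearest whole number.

275 m

Two edge vectors: Shot 1→Shot 2 = (-1439, 460, -480.1), Shot 1→Shot 3 = (-284, 372, -480.5).
Normal n = (Shot 1→Shot 2) × (Shot 1→Shot 3) = (-42432.8, -555091.1, -404668).
So ∂z/∂E = −n_x/n_z = −0.10485830 and ∂z/∂N = −n_y/n_z = −1.37171978.
Intercept c from Shot 1: 110.9 + 57734.04 + 8250882.13 = 8308727.07.
At (550325, 6014892): z = −57706.1 − 8250746.3 + 8308727.07 = 274.6 m.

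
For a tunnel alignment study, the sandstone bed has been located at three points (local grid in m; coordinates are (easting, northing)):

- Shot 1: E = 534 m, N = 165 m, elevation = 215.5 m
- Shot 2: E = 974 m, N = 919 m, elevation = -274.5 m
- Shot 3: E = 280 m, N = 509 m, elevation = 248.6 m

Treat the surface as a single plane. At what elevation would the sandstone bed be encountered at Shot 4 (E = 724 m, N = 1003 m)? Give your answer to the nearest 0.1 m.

-160.3 m

Two edge vectors: Shot 1→Shot 2 = (440, 754, -490), Shot 1→Shot 3 = (-254, 344, 33.1).
Normal n = (Shot 1→Shot 2) × (Shot 1→Shot 3) = (193517.4, 109896, 342876).
So ∂z/∂E = −n_x/n_z = −0.564395 and ∂z/∂N = −n_y/n_z = −0.320512.
Intercept c from Shot 1: 215.5 + 301.39 + 52.88 = 569.77.
At (724, 1003): z = −408.6 − 321.5 + 569.77 = -160.3 m.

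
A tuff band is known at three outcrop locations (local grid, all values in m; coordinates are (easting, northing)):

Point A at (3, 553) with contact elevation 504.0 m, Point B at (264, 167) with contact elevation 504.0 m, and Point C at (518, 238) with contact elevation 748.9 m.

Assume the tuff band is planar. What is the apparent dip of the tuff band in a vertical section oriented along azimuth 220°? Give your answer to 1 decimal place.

Let the plane be z = a·E + b·N + c.
Point B−Point A: 261a − 386b = 0;  Point C−Point A: 515a − 315b = 244.9.
Solving gives a = 0.81091, b = 0.54831.
Unit vector along 220° is (sin 220°, cos 220°) = (-0.6428, -0.7660).
Slope in that direction = a·(-0.6428) + b·(-0.7660) = −0.94127.
Apparent dip = arctan|0.94127| = 43.3° (true dip is 44.4°, so apparent ≤ true as expected).

43.3°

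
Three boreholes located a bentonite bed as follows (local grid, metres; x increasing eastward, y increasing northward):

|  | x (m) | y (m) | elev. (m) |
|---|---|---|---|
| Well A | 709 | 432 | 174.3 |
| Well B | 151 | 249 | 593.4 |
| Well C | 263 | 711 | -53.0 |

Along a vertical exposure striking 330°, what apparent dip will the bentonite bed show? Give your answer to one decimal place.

44.6°

Two edge vectors: Well A→Well B = (-558, -183, 419.1), Well A→Well C = (-446, 279, -227.3).
Normal n = (Well A→Well B) × (Well A→Well C) = (-75333, -313752, -237300).
So ∂z/∂x = −n_x/n_z = −0.31746 and ∂z/∂y = −n_y/n_z = −1.32217.
Unit vector along 330° is (sin 330°, cos 330°) = (-0.5000, 0.8660).
Slope in that direction = a·(-0.5000) + b·(0.8660) = −0.98631.
Apparent dip = arctan|0.98631| = 44.6° (true dip is 53.7°, so apparent ≤ true as expected).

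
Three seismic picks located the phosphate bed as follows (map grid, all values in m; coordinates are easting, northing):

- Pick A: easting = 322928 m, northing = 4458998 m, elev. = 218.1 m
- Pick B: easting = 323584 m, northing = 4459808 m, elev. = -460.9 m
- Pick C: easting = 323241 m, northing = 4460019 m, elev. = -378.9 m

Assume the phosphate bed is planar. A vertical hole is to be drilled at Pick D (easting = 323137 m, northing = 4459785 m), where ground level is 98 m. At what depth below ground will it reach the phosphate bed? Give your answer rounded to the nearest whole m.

Let the plane be z = a·easting + b·northing + c.
Pick B−Pick A: 656a + 810b = −679;  Pick C−Pick A: 313a + 1021b = −597.
Solving gives a = −0.50376220, b = −0.43028642.
Then c = 218.1 − a·322928 − b·4458998 = 2081543.29.
At (323137, 4459785): z_contact = −162784.2 − 1918984.9 + 2081543.29 = -225.8 m.
Depth below ground = 98 − (-225.8) = 324 m.

324 m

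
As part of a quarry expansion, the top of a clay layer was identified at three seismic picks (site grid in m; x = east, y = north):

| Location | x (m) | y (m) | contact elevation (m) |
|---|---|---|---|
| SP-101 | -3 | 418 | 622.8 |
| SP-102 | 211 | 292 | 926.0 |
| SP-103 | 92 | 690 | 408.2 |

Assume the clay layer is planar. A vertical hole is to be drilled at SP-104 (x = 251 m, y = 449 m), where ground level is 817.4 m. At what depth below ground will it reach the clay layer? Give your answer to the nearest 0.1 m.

27.0 m

Let the plane be z = a·x + b·y + c.
SP-102−SP-101: 214a − 126b = 303.2;  SP-103−SP-101: 95a + 272b = −214.6.
Solving gives a = 0.78986, b = −1.06484.
Then c = 622.8 − a·-3 − b·418 = 1070.27.
At (251, 449): z_contact = 198.25 − 478.11 + 1070.27 = 790.41 m.
Depth below ground = 817.4 − 790.41 = 27.0 m.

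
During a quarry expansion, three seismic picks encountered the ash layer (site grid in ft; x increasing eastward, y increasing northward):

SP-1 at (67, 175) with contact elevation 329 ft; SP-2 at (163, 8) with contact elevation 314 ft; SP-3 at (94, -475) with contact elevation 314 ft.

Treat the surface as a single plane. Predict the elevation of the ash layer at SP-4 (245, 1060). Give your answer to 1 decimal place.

322.5 ft

Two edge vectors: SP-1→SP-2 = (96, -167, -15), SP-1→SP-3 = (27, -650, -15).
Normal n = (SP-1→SP-2) × (SP-1→SP-3) = (-7245, 1035, -57891).
So ∂z/∂x = −n_x/n_z = −0.125149 and ∂z/∂y = −n_y/n_z = 0.017878.
Intercept c from SP-1: 329 + 8.38 − 3.13 = 334.26.
At (245, 1060): z = −30.7 + 19.0 + 334.26 = 322.5 ft.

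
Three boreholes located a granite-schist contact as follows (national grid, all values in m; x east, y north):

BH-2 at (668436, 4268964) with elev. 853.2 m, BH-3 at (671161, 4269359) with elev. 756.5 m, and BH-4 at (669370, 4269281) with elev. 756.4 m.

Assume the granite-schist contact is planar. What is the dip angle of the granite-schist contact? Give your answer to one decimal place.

Two edge vectors: BH-2→BH-3 = (2725, 395, -96.7), BH-2→BH-4 = (934, 317, -96.8).
Normal n = (BH-2→BH-3) × (BH-2→BH-4) = (-7582.1, 173462.2, 494895).
So ∂z/∂x = −n_x/n_z = 0.01532 and ∂z/∂y = −n_y/n_z = −0.35050.
Gradient magnitude |∇z| = √(a² + b²) = √(0.00023 + 0.12285) = 0.35084.
True dip = arctan(0.35084) = 19.3°, dipping toward N (azimuth ≈ 357°).

19.3°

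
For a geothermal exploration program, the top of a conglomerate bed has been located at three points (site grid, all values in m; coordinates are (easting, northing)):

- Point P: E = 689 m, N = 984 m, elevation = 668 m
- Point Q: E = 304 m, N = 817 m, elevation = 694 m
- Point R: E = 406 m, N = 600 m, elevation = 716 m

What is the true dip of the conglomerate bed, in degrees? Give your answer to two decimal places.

Two edge vectors: Point P→Point Q = (-385, -167, 26), Point P→Point R = (-283, -384, 48).
Normal n = (Point P→Point Q) × (Point P→Point R) = (1968, 11122, 100579).
So ∂z/∂E = −n_x/n_z = −0.01957 and ∂z/∂N = −n_y/n_z = −0.11058.
Gradient magnitude |∇z| = √(a² + b²) = √(0.00038 + 0.01223) = 0.11230.
True dip = arctan(0.11230) = 6.41°, dipping toward N (azimuth ≈ 010°).

6.41°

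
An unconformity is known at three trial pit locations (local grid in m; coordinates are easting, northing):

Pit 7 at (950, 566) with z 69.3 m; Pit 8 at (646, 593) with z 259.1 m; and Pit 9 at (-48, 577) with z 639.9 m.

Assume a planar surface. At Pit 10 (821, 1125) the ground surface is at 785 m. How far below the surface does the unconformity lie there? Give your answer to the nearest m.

Two edge vectors: Pit 7→Pit 8 = (-304, 27, 189.8), Pit 7→Pit 9 = (-998, 11, 570.6).
Normal n = (Pit 7→Pit 8) × (Pit 7→Pit 9) = (13318.4, -15958, 23602).
So ∂z/∂easting = −n_x/n_z = −0.56429 and ∂z/∂northing = −n_y/n_z = 0.67613.
Intercept c from Pit 7: 69.3 + 536.08 − 382.69 = 222.69.
At (821, 1125): z_contact = −463.3 + 760.6 + 222.69 = 520.0 m.
Depth below ground = 785 − 520.0 = 265 m.

265 m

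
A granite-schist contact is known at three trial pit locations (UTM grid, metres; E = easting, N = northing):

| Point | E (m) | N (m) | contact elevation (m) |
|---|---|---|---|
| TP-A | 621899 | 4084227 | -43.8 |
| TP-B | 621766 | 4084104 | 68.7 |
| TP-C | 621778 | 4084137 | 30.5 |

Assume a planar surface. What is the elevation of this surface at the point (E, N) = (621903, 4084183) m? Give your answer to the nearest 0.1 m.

13.9 m

Let the plane be z = a·E + b·N + c.
TP-B−TP-A: −133a − 123b = 112.5;  TP-C−TP-A: −121a − 90b = 74.3.
Solving gives a = 0.338516993, b = −1.280672846.
Then c = -43.8 − a·621899 − b·4084227 = 5019991.44.
At (621903, 4084183): z = 210524.7 − 5230502.3 + 5019991.44 = 13.9 m.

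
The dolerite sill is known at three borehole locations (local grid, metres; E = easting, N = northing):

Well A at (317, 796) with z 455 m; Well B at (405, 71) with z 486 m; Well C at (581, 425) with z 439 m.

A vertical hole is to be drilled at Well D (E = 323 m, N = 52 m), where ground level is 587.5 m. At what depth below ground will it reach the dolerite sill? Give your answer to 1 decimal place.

88.4 m

Let the plane be z = a·E + b·N + c.
Well B−Well A: 88a − 725b = 31;  Well C−Well A: 264a − 371b = −16.
Solving gives a = −0.14552, b = −0.06042.
Then c = 455 − a·317 − b·796 = 549.22.
At (323, 52): z_contact = −47.00 − 3.14 + 549.22 = 499.08 m.
Depth below ground = 587.5 − 499.08 = 88.4 m.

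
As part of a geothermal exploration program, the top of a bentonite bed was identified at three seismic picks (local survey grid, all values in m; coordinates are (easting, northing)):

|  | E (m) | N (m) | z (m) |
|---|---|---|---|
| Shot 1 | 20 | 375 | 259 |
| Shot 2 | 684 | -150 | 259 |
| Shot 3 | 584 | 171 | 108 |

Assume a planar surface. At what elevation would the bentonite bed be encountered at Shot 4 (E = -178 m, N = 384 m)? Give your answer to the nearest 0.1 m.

Two edge vectors: Shot 1→Shot 2 = (664, -525, 0), Shot 1→Shot 3 = (564, -204, -151).
Normal n = (Shot 1→Shot 2) × (Shot 1→Shot 3) = (79275, 100264, 160644).
So ∂z/∂E = −n_x/n_z = −0.49348 and ∂z/∂N = −n_y/n_z = −0.62414.
Intercept c from Shot 1: 259 + 9.87 + 234.05 = 502.92.
At (-178, 384): z = 87.8 − 239.7 + 502.92 = 351.1 m.

351.1 m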